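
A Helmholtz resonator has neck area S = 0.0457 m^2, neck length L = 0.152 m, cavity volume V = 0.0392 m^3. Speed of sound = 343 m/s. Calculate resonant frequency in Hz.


Given values:
  S = 0.0457 m^2, L = 0.152 m, V = 0.0392 m^3, c = 343 m/s
Formula: f = (c / (2*pi)) * sqrt(S / (V * L))
Compute V * L = 0.0392 * 0.152 = 0.0059584
Compute S / (V * L) = 0.0457 / 0.0059584 = 7.6698
Compute sqrt(7.6698) = 2.76944
Compute c / (2*pi) = 343 / 6.283185 = 54.590148
f = 54.590148 * 2.76944 = 151.18

151.18 Hz


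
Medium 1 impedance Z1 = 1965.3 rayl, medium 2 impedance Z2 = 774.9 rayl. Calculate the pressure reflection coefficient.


Given values:
  Z1 = 1965.3 rayl, Z2 = 774.9 rayl
Formula: R = (Z2 - Z1) / (Z2 + Z1)
Numerator: Z2 - Z1 = 774.9 - 1965.3 = -1190.4
Denominator: Z2 + Z1 = 774.9 + 1965.3 = 2740.2
R = -1190.4 / 2740.2 = -0.4344

-0.4344


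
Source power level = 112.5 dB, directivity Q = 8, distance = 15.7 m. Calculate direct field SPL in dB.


Given values:
  Lw = 112.5 dB, Q = 8, r = 15.7 m
Formula: SPL = Lw + 10 * log10(Q / (4 * pi * r^2))
Compute 4 * pi * r^2 = 4 * pi * 15.7^2 = 3097.4847
Compute Q / denom = 8 / 3097.4847 = 0.00258274
Compute 10 * log10(0.00258274) = -25.8792
SPL = 112.5 + (-25.8792) = 86.62

86.62 dB


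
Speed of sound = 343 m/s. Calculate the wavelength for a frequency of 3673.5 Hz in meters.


Given values:
  c = 343 m/s, f = 3673.5 Hz
Formula: lambda = c / f
lambda = 343 / 3673.5
lambda = 0.0934

0.0934 m


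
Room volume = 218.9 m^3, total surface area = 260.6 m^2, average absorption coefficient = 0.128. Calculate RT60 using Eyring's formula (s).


Given values:
  V = 218.9 m^3, S = 260.6 m^2, alpha = 0.128
Formula: RT60 = 0.161 * V / (-S * ln(1 - alpha))
Compute ln(1 - 0.128) = ln(0.872) = -0.136966
Denominator: -260.6 * -0.136966 = 35.6933
Numerator: 0.161 * 218.9 = 35.2429
RT60 = 35.2429 / 35.6933 = 0.987

0.987 s


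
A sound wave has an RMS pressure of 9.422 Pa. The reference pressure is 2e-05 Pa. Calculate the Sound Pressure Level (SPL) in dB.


Given values:
  p = 9.422 Pa
  p_ref = 2e-05 Pa
Formula: SPL = 20 * log10(p / p_ref)
Compute ratio: p / p_ref = 9.422 / 2e-05 = 471100
Compute log10: log10(471100) = 5.673113
Multiply: SPL = 20 * 5.673113 = 113.46

113.46 dB


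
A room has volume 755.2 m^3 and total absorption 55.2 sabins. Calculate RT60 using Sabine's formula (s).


Given values:
  V = 755.2 m^3
  A = 55.2 sabins
Formula: RT60 = 0.161 * V / A
Numerator: 0.161 * 755.2 = 121.5872
RT60 = 121.5872 / 55.2 = 2.203

2.203 s


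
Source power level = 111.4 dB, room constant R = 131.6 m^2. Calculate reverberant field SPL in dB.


Given values:
  Lw = 111.4 dB, R = 131.6 m^2
Formula: SPL = Lw + 10 * log10(4 / R)
Compute 4 / R = 4 / 131.6 = 0.030395
Compute 10 * log10(0.030395) = -15.172
SPL = 111.4 + (-15.172) = 96.23

96.23 dB


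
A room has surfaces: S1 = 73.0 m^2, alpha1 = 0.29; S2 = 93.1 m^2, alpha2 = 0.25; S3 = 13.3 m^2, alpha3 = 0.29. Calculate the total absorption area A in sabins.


Given surfaces:
  Surface 1: 73.0 * 0.29 = 21.17
  Surface 2: 93.1 * 0.25 = 23.275
  Surface 3: 13.3 * 0.29 = 3.857
Formula: A = sum(Si * alpha_i)
A = 21.17 + 23.275 + 3.857
A = 48.3

48.3 sabins


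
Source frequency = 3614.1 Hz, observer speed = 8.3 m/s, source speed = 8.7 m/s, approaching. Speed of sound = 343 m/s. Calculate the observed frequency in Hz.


Given values:
  f_s = 3614.1 Hz, v_o = 8.3 m/s, v_s = 8.7 m/s
  Direction: approaching
Formula: f_o = f_s * (c + v_o) / (c - v_s)
Numerator: c + v_o = 343 + 8.3 = 351.3
Denominator: c - v_s = 343 - 8.7 = 334.3
f_o = 3614.1 * 351.3 / 334.3 = 3797.89

3797.89 Hz


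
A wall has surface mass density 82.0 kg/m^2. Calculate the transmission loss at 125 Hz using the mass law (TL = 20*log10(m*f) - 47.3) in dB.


Given values:
  m = 82.0 kg/m^2, f = 125 Hz
Formula: TL = 20 * log10(m * f) - 47.3
Compute m * f = 82.0 * 125 = 10250.0
Compute log10(10250.0) = 4.010724
Compute 20 * 4.010724 = 80.2145
TL = 80.2145 - 47.3 = 32.91

32.91 dB


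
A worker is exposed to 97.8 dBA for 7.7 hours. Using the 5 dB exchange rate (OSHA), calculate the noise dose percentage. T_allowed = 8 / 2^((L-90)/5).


Given values:
  L = 97.8 dBA, T = 7.7 hours
Formula: T_allowed = 8 / 2^((L - 90) / 5)
Compute exponent: (97.8 - 90) / 5 = 1.56
Compute 2^(1.56) = 2.948538
T_allowed = 8 / 2.948538 = 2.713209 hours
Dose = (T / T_allowed) * 100
Dose = (7.7 / 2.713209) * 100 = 283.8

283.8 %


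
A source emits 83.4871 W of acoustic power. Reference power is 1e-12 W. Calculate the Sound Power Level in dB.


Given values:
  W = 83.4871 W
  W_ref = 1e-12 W
Formula: SWL = 10 * log10(W / W_ref)
Compute ratio: W / W_ref = 83487100000000
Compute log10: log10(83487100000000) = 13.921619
Multiply: SWL = 10 * 13.921619 = 139.22

139.22 dB


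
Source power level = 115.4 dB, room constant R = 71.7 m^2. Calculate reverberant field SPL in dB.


Given values:
  Lw = 115.4 dB, R = 71.7 m^2
Formula: SPL = Lw + 10 * log10(4 / R)
Compute 4 / R = 4 / 71.7 = 0.055788
Compute 10 * log10(0.055788) = -12.5346
SPL = 115.4 + (-12.5346) = 102.87

102.87 dB


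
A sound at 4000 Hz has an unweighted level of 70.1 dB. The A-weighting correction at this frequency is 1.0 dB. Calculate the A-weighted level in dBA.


Given values:
  SPL = 70.1 dB
  A-weighting at 4000 Hz = 1.0 dB
Formula: L_A = SPL + A_weight
L_A = 70.1 + (1.0)
L_A = 71.1

71.1 dBA


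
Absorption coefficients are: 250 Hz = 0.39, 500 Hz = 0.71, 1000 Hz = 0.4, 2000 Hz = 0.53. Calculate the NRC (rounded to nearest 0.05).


Given values:
  a_250 = 0.39, a_500 = 0.71
  a_1000 = 0.4, a_2000 = 0.53
Formula: NRC = (a250 + a500 + a1000 + a2000) / 4
Sum = 0.39 + 0.71 + 0.4 + 0.53 = 2.03
NRC = 2.03 / 4 = 0.5075
Rounded to nearest 0.05: 0.5

0.5


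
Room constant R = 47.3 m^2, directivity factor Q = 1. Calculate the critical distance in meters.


Given values:
  R = 47.3 m^2, Q = 1
Formula: d_c = 0.141 * sqrt(Q * R)
Compute Q * R = 1 * 47.3 = 47.3
Compute sqrt(47.3) = 6.8775
d_c = 0.141 * 6.8775 = 0.97

0.97 m


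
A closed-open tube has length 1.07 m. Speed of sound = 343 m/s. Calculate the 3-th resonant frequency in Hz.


Given values:
  Tube type: closed-open, L = 1.07 m, c = 343 m/s, n = 3
Formula: f_n = (2n - 1) * c / (4 * L)
Compute 2n - 1 = 2*3 - 1 = 5
Compute 4 * L = 4 * 1.07 = 4.28
f = 5 * 343 / 4.28
f = 400.7

400.7 Hz


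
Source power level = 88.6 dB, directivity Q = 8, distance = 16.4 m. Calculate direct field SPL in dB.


Given values:
  Lw = 88.6 dB, Q = 8, r = 16.4 m
Formula: SPL = Lw + 10 * log10(Q / (4 * pi * r^2))
Compute 4 * pi * r^2 = 4 * pi * 16.4^2 = 3379.851
Compute Q / denom = 8 / 3379.851 = 0.00236697
Compute 10 * log10(0.00236697) = -26.2581
SPL = 88.6 + (-26.2581) = 62.34

62.34 dB


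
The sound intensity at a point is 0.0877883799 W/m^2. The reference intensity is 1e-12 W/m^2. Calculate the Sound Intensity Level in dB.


Given values:
  I = 0.0877883799 W/m^2
  I_ref = 1e-12 W/m^2
Formula: SIL = 10 * log10(I / I_ref)
Compute ratio: I / I_ref = 87788379900
Compute log10: log10(87788379900) = 10.943437
Multiply: SIL = 10 * 10.943437 = 109.43

109.43 dB


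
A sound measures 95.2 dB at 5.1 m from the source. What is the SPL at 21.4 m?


Given values:
  SPL1 = 95.2 dB, r1 = 5.1 m, r2 = 21.4 m
Formula: SPL2 = SPL1 - 20 * log10(r2 / r1)
Compute ratio: r2 / r1 = 21.4 / 5.1 = 4.1961
Compute log10: log10(4.1961) = 0.622846
Compute drop: 20 * 0.622846 = 12.4569
SPL2 = 95.2 - 12.4569 = 82.74

82.74 dB


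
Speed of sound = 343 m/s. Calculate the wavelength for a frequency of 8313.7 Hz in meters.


Given values:
  c = 343 m/s, f = 8313.7 Hz
Formula: lambda = c / f
lambda = 343 / 8313.7
lambda = 0.0413

0.0413 m


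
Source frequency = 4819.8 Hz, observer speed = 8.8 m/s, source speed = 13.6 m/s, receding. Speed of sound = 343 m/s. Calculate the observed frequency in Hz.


Given values:
  f_s = 4819.8 Hz, v_o = 8.8 m/s, v_s = 13.6 m/s
  Direction: receding
Formula: f_o = f_s * (c - v_o) / (c + v_s)
Numerator: c - v_o = 343 - 8.8 = 334.2
Denominator: c + v_s = 343 + 13.6 = 356.6
f_o = 4819.8 * 334.2 / 356.6 = 4517.04

4517.04 Hz


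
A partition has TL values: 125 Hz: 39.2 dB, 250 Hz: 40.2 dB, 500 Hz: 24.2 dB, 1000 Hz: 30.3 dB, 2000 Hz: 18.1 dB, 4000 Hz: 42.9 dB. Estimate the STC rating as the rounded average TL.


Given TL values at each frequency:
  125 Hz: 39.2 dB
  250 Hz: 40.2 dB
  500 Hz: 24.2 dB
  1000 Hz: 30.3 dB
  2000 Hz: 18.1 dB
  4000 Hz: 42.9 dB
Formula: STC ~ round(average of TL values)
Sum = 39.2 + 40.2 + 24.2 + 30.3 + 18.1 + 42.9 = 194.9
Average = 194.9 / 6 = 32.48
Rounded: 32

32


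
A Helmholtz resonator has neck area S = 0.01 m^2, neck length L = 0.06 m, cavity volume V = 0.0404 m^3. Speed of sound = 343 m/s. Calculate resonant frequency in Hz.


Given values:
  S = 0.01 m^2, L = 0.06 m, V = 0.0404 m^3, c = 343 m/s
Formula: f = (c / (2*pi)) * sqrt(S / (V * L))
Compute V * L = 0.0404 * 0.06 = 0.002424
Compute S / (V * L) = 0.01 / 0.002424 = 4.1254
Compute sqrt(4.1254) = 2.031108
Compute c / (2*pi) = 343 / 6.283185 = 54.590148
f = 54.590148 * 2.031108 = 110.88

110.88 Hz


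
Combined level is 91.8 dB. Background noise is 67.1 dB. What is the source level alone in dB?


Given values:
  L_total = 91.8 dB, L_bg = 67.1 dB
Formula: L_source = 10 * log10(10^(L_total/10) - 10^(L_bg/10))
Convert to linear:
  10^(91.8/10) = 1513561248.4362
  10^(67.1/10) = 5128613.8399
Difference: 1513561248.4362 - 5128613.8399 = 1508432634.5963
L_source = 10 * log10(1508432634.5963) = 91.79

91.79 dB


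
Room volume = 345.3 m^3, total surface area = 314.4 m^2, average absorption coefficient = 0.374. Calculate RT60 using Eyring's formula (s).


Given values:
  V = 345.3 m^3, S = 314.4 m^2, alpha = 0.374
Formula: RT60 = 0.161 * V / (-S * ln(1 - alpha))
Compute ln(1 - 0.374) = ln(0.626) = -0.468405
Denominator: -314.4 * -0.468405 = 147.2665
Numerator: 0.161 * 345.3 = 55.5933
RT60 = 55.5933 / 147.2665 = 0.378

0.378 s


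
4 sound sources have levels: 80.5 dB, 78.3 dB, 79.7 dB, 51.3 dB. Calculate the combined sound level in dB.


Formula: L_total = 10 * log10( sum(10^(Li/10)) )
  Source 1: 10^(80.5/10) = 112201845.4302
  Source 2: 10^(78.3/10) = 67608297.5392
  Source 3: 10^(79.7/10) = 93325430.0797
  Source 4: 10^(51.3/10) = 134896.2883
Sum of linear values = 273270469.3374
L_total = 10 * log10(273270469.3374) = 84.37

84.37 dB


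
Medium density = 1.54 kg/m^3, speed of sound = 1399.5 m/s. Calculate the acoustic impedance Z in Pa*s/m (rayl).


Given values:
  rho = 1.54 kg/m^3
  c = 1399.5 m/s
Formula: Z = rho * c
Z = 1.54 * 1399.5
Z = 2155.23

2155.23 rayl


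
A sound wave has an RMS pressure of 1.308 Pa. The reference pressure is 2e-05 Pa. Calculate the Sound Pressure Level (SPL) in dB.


Given values:
  p = 1.308 Pa
  p_ref = 2e-05 Pa
Formula: SPL = 20 * log10(p / p_ref)
Compute ratio: p / p_ref = 1.308 / 2e-05 = 65400
Compute log10: log10(65400) = 4.815578
Multiply: SPL = 20 * 4.815578 = 96.31

96.31 dB


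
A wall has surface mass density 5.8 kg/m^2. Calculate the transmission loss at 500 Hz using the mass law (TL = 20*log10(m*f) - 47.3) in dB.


Given values:
  m = 5.8 kg/m^2, f = 500 Hz
Formula: TL = 20 * log10(m * f) - 47.3
Compute m * f = 5.8 * 500 = 2900.0
Compute log10(2900.0) = 3.462398
Compute 20 * 3.462398 = 69.248
TL = 69.248 - 47.3 = 21.95

21.95 dB


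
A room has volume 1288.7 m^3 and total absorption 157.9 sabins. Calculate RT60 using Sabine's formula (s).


Given values:
  V = 1288.7 m^3
  A = 157.9 sabins
Formula: RT60 = 0.161 * V / A
Numerator: 0.161 * 1288.7 = 207.4807
RT60 = 207.4807 / 157.9 = 1.314

1.314 s


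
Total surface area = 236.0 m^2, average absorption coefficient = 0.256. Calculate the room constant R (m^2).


Given values:
  S = 236.0 m^2, alpha = 0.256
Formula: R = S * alpha / (1 - alpha)
Numerator: 236.0 * 0.256 = 60.416
Denominator: 1 - 0.256 = 0.744
R = 60.416 / 0.744 = 81.2

81.2 m^2


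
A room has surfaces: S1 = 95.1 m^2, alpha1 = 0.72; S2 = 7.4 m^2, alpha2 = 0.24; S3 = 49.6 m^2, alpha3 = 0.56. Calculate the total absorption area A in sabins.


Given surfaces:
  Surface 1: 95.1 * 0.72 = 68.472
  Surface 2: 7.4 * 0.24 = 1.776
  Surface 3: 49.6 * 0.56 = 27.776
Formula: A = sum(Si * alpha_i)
A = 68.472 + 1.776 + 27.776
A = 98.02

98.02 sabins


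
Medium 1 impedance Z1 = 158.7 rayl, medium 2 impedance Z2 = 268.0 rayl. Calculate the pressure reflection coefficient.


Given values:
  Z1 = 158.7 rayl, Z2 = 268.0 rayl
Formula: R = (Z2 - Z1) / (Z2 + Z1)
Numerator: Z2 - Z1 = 268.0 - 158.7 = 109.3
Denominator: Z2 + Z1 = 268.0 + 158.7 = 426.7
R = 109.3 / 426.7 = 0.2562

0.2562


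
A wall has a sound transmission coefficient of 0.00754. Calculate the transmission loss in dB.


Given values:
  tau = 0.00754
Formula: TL = 10 * log10(1 / tau)
Compute 1 / tau = 1 / 0.00754 = 132.626
Compute log10(132.626) = 2.122629
TL = 10 * 2.122629 = 21.23

21.23 dB


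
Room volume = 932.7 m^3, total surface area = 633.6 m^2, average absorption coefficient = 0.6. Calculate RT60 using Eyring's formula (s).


Given values:
  V = 932.7 m^3, S = 633.6 m^2, alpha = 0.6
Formula: RT60 = 0.161 * V / (-S * ln(1 - alpha))
Compute ln(1 - 0.6) = ln(0.4) = -0.916291
Denominator: -633.6 * -0.916291 = 580.562
Numerator: 0.161 * 932.7 = 150.1647
RT60 = 150.1647 / 580.562 = 0.259

0.259 s


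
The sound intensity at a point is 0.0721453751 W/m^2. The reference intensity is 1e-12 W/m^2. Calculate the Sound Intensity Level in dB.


Given values:
  I = 0.0721453751 W/m^2
  I_ref = 1e-12 W/m^2
Formula: SIL = 10 * log10(I / I_ref)
Compute ratio: I / I_ref = 72145375100
Compute log10: log10(72145375100) = 10.858208
Multiply: SIL = 10 * 10.858208 = 108.58

108.58 dB


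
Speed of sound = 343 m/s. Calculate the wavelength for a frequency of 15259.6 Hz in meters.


Given values:
  c = 343 m/s, f = 15259.6 Hz
Formula: lambda = c / f
lambda = 343 / 15259.6
lambda = 0.0225

0.0225 m


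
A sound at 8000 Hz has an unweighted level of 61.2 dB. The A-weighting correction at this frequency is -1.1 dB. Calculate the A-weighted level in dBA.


Given values:
  SPL = 61.2 dB
  A-weighting at 8000 Hz = -1.1 dB
Formula: L_A = SPL + A_weight
L_A = 61.2 + (-1.1)
L_A = 60.1

60.1 dBA


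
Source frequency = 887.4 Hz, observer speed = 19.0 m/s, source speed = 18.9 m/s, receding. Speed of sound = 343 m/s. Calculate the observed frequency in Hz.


Given values:
  f_s = 887.4 Hz, v_o = 19.0 m/s, v_s = 18.9 m/s
  Direction: receding
Formula: f_o = f_s * (c - v_o) / (c + v_s)
Numerator: c - v_o = 343 - 19.0 = 324.0
Denominator: c + v_s = 343 + 18.9 = 361.9
f_o = 887.4 * 324.0 / 361.9 = 794.47

794.47 Hz


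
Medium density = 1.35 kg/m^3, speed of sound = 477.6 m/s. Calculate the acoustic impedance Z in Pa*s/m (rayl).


Given values:
  rho = 1.35 kg/m^3
  c = 477.6 m/s
Formula: Z = rho * c
Z = 1.35 * 477.6
Z = 644.76

644.76 rayl


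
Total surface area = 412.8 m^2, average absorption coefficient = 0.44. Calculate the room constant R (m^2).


Given values:
  S = 412.8 m^2, alpha = 0.44
Formula: R = S * alpha / (1 - alpha)
Numerator: 412.8 * 0.44 = 181.632
Denominator: 1 - 0.44 = 0.56
R = 181.632 / 0.56 = 324.34

324.34 m^2


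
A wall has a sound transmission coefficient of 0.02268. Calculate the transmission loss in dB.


Given values:
  tau = 0.02268
Formula: TL = 10 * log10(1 / tau)
Compute 1 / tau = 1 / 0.02268 = 44.0917
Compute log10(44.0917) = 1.644357
TL = 10 * 1.644357 = 16.44

16.44 dB


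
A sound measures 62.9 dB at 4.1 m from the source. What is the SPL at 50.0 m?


Given values:
  SPL1 = 62.9 dB, r1 = 4.1 m, r2 = 50.0 m
Formula: SPL2 = SPL1 - 20 * log10(r2 / r1)
Compute ratio: r2 / r1 = 50.0 / 4.1 = 12.1951
Compute log10: log10(12.1951) = 1.086185
Compute drop: 20 * 1.086185 = 21.7237
SPL2 = 62.9 - 21.7237 = 41.18

41.18 dB


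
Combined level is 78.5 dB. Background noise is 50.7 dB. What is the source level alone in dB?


Given values:
  L_total = 78.5 dB, L_bg = 50.7 dB
Formula: L_source = 10 * log10(10^(L_total/10) - 10^(L_bg/10))
Convert to linear:
  10^(78.5/10) = 70794578.4384
  10^(50.7/10) = 117489.7555
Difference: 70794578.4384 - 117489.7555 = 70677088.6829
L_source = 10 * log10(70677088.6829) = 78.49

78.49 dB


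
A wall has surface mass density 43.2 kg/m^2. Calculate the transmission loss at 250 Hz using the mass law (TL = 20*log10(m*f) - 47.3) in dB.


Given values:
  m = 43.2 kg/m^2, f = 250 Hz
Formula: TL = 20 * log10(m * f) - 47.3
Compute m * f = 43.2 * 250 = 10800.0
Compute log10(10800.0) = 4.033424
Compute 20 * 4.033424 = 80.6685
TL = 80.6685 - 47.3 = 33.37

33.37 dB


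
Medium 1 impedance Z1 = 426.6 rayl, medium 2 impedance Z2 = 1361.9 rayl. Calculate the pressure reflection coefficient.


Given values:
  Z1 = 426.6 rayl, Z2 = 1361.9 rayl
Formula: R = (Z2 - Z1) / (Z2 + Z1)
Numerator: Z2 - Z1 = 1361.9 - 426.6 = 935.3
Denominator: Z2 + Z1 = 1361.9 + 426.6 = 1788.5
R = 935.3 / 1788.5 = 0.523

0.523


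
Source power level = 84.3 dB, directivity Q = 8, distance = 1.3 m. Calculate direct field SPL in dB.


Given values:
  Lw = 84.3 dB, Q = 8, r = 1.3 m
Formula: SPL = Lw + 10 * log10(Q / (4 * pi * r^2))
Compute 4 * pi * r^2 = 4 * pi * 1.3^2 = 21.2372
Compute Q / denom = 8 / 21.2372 = 0.37669749
Compute 10 * log10(0.37669749) = -4.2401
SPL = 84.3 + (-4.2401) = 80.06

80.06 dB


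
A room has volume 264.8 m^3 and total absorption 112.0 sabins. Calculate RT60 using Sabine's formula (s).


Given values:
  V = 264.8 m^3
  A = 112.0 sabins
Formula: RT60 = 0.161 * V / A
Numerator: 0.161 * 264.8 = 42.6328
RT60 = 42.6328 / 112.0 = 0.381

0.381 s


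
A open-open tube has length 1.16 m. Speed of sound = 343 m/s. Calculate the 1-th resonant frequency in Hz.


Given values:
  Tube type: open-open, L = 1.16 m, c = 343 m/s, n = 1
Formula: f_n = n * c / (2 * L)
Compute 2 * L = 2 * 1.16 = 2.32
f = 1 * 343 / 2.32
f = 147.84

147.84 Hz


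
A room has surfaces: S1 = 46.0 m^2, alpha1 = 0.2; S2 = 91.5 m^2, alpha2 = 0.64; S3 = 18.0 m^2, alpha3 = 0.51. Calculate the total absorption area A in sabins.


Given surfaces:
  Surface 1: 46.0 * 0.2 = 9.2
  Surface 2: 91.5 * 0.64 = 58.56
  Surface 3: 18.0 * 0.51 = 9.18
Formula: A = sum(Si * alpha_i)
A = 9.2 + 58.56 + 9.18
A = 76.94

76.94 sabins


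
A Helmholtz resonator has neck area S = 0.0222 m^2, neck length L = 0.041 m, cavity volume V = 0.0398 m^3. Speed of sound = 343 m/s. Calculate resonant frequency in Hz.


Given values:
  S = 0.0222 m^2, L = 0.041 m, V = 0.0398 m^3, c = 343 m/s
Formula: f = (c / (2*pi)) * sqrt(S / (V * L))
Compute V * L = 0.0398 * 0.041 = 0.0016318
Compute S / (V * L) = 0.0222 / 0.0016318 = 13.6046
Compute sqrt(13.6046) = 3.688441
Compute c / (2*pi) = 343 / 6.283185 = 54.590148
f = 54.590148 * 3.688441 = 201.35

201.35 Hz


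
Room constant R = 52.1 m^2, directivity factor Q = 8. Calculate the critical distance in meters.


Given values:
  R = 52.1 m^2, Q = 8
Formula: d_c = 0.141 * sqrt(Q * R)
Compute Q * R = 8 * 52.1 = 416.8
Compute sqrt(416.8) = 20.4157
d_c = 0.141 * 20.4157 = 2.879

2.879 m


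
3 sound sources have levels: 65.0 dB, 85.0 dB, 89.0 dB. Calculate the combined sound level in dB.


Formula: L_total = 10 * log10( sum(10^(Li/10)) )
  Source 1: 10^(65.0/10) = 3162277.6602
  Source 2: 10^(85.0/10) = 316227766.0168
  Source 3: 10^(89.0/10) = 794328234.7243
Sum of linear values = 1113718278.4013
L_total = 10 * log10(1113718278.4013) = 90.47

90.47 dB


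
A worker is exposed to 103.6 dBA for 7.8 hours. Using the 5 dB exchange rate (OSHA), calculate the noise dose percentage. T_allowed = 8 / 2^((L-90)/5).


Given values:
  L = 103.6 dBA, T = 7.8 hours
Formula: T_allowed = 8 / 2^((L - 90) / 5)
Compute exponent: (103.6 - 90) / 5 = 2.72
Compute 2^(2.72) = 6.588728
T_allowed = 8 / 6.588728 = 1.214195 hours
Dose = (T / T_allowed) * 100
Dose = (7.8 / 1.214195) * 100 = 642.4

642.4 %


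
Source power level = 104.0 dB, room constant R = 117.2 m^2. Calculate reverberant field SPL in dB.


Given values:
  Lw = 104.0 dB, R = 117.2 m^2
Formula: SPL = Lw + 10 * log10(4 / R)
Compute 4 / R = 4 / 117.2 = 0.03413
Compute 10 * log10(0.03413) = -14.6686
SPL = 104.0 + (-14.6686) = 89.33

89.33 dB


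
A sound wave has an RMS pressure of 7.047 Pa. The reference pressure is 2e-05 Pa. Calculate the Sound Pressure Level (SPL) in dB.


Given values:
  p = 7.047 Pa
  p_ref = 2e-05 Pa
Formula: SPL = 20 * log10(p / p_ref)
Compute ratio: p / p_ref = 7.047 / 2e-05 = 352350
Compute log10: log10(352350) = 5.546974
Multiply: SPL = 20 * 5.546974 = 110.94

110.94 dB


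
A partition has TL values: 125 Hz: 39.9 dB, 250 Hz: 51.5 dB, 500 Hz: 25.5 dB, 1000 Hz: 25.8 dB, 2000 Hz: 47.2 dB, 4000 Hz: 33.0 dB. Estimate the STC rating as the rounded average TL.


Given TL values at each frequency:
  125 Hz: 39.9 dB
  250 Hz: 51.5 dB
  500 Hz: 25.5 dB
  1000 Hz: 25.8 dB
  2000 Hz: 47.2 dB
  4000 Hz: 33.0 dB
Formula: STC ~ round(average of TL values)
Sum = 39.9 + 51.5 + 25.5 + 25.8 + 47.2 + 33.0 = 222.9
Average = 222.9 / 6 = 37.15
Rounded: 37

37


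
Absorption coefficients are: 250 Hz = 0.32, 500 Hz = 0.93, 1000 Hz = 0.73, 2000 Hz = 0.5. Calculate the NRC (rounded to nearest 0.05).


Given values:
  a_250 = 0.32, a_500 = 0.93
  a_1000 = 0.73, a_2000 = 0.5
Formula: NRC = (a250 + a500 + a1000 + a2000) / 4
Sum = 0.32 + 0.93 + 0.73 + 0.5 = 2.48
NRC = 2.48 / 4 = 0.62
Rounded to nearest 0.05: 0.6

0.6


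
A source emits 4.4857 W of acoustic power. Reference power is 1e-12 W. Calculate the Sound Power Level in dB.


Given values:
  W = 4.4857 W
  W_ref = 1e-12 W
Formula: SWL = 10 * log10(W / W_ref)
Compute ratio: W / W_ref = 4485700000000
Compute log10: log10(4485700000000) = 12.65183
Multiply: SWL = 10 * 12.65183 = 126.52

126.52 dB


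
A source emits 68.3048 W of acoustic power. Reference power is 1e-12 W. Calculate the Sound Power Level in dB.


Given values:
  W = 68.3048 W
  W_ref = 1e-12 W
Formula: SWL = 10 * log10(W / W_ref)
Compute ratio: W / W_ref = 68304800000000
Compute log10: log10(68304800000000) = 13.834451
Multiply: SWL = 10 * 13.834451 = 138.34

138.34 dB


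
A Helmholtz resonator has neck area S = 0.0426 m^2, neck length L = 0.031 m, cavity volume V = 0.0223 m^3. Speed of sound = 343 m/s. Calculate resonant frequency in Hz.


Given values:
  S = 0.0426 m^2, L = 0.031 m, V = 0.0223 m^3, c = 343 m/s
Formula: f = (c / (2*pi)) * sqrt(S / (V * L))
Compute V * L = 0.0223 * 0.031 = 0.0006913
Compute S / (V * L) = 0.0426 / 0.0006913 = 61.623
Compute sqrt(61.623) = 7.850032
Compute c / (2*pi) = 343 / 6.283185 = 54.590148
f = 54.590148 * 7.850032 = 428.53

428.53 Hz


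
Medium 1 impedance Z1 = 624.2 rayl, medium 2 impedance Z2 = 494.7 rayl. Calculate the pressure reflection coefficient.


Given values:
  Z1 = 624.2 rayl, Z2 = 494.7 rayl
Formula: R = (Z2 - Z1) / (Z2 + Z1)
Numerator: Z2 - Z1 = 494.7 - 624.2 = -129.5
Denominator: Z2 + Z1 = 494.7 + 624.2 = 1118.9
R = -129.5 / 1118.9 = -0.1157

-0.1157


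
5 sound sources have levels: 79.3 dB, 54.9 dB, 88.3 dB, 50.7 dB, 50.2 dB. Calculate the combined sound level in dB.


Formula: L_total = 10 * log10( sum(10^(Li/10)) )
  Source 1: 10^(79.3/10) = 85113803.8202
  Source 2: 10^(54.9/10) = 309029.5433
  Source 3: 10^(88.3/10) = 676082975.392
  Source 4: 10^(50.7/10) = 117489.7555
  Source 5: 10^(50.2/10) = 104712.8548
Sum of linear values = 761728011.3658
L_total = 10 * log10(761728011.3658) = 88.82

88.82 dB


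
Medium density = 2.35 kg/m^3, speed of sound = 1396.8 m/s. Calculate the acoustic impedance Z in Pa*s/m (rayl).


Given values:
  rho = 2.35 kg/m^3
  c = 1396.8 m/s
Formula: Z = rho * c
Z = 2.35 * 1396.8
Z = 3282.48

3282.48 rayl


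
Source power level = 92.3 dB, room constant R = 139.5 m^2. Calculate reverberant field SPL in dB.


Given values:
  Lw = 92.3 dB, R = 139.5 m^2
Formula: SPL = Lw + 10 * log10(4 / R)
Compute 4 / R = 4 / 139.5 = 0.028674
Compute 10 * log10(0.028674) = -15.4251
SPL = 92.3 + (-15.4251) = 76.87

76.87 dB


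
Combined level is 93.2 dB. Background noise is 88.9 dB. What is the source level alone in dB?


Given values:
  L_total = 93.2 dB, L_bg = 88.9 dB
Formula: L_source = 10 * log10(10^(L_total/10) - 10^(L_bg/10))
Convert to linear:
  10^(93.2/10) = 2089296130.854
  10^(88.9/10) = 776247116.6287
Difference: 2089296130.854 - 776247116.6287 = 1313049014.2253
L_source = 10 * log10(1313049014.2253) = 91.18

91.18 dB


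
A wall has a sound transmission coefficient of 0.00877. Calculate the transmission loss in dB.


Given values:
  tau = 0.00877
Formula: TL = 10 * log10(1 / tau)
Compute 1 / tau = 1 / 0.00877 = 114.0251
Compute log10(114.0251) = 2.057
TL = 10 * 2.057 = 20.57

20.57 dB


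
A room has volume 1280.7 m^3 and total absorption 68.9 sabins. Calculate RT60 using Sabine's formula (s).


Given values:
  V = 1280.7 m^3
  A = 68.9 sabins
Formula: RT60 = 0.161 * V / A
Numerator: 0.161 * 1280.7 = 206.1927
RT60 = 206.1927 / 68.9 = 2.993

2.993 s


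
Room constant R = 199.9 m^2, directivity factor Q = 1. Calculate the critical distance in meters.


Given values:
  R = 199.9 m^2, Q = 1
Formula: d_c = 0.141 * sqrt(Q * R)
Compute Q * R = 1 * 199.9 = 199.9
Compute sqrt(199.9) = 14.1386
d_c = 0.141 * 14.1386 = 1.994

1.994 m


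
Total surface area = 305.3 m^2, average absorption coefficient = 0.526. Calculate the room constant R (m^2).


Given values:
  S = 305.3 m^2, alpha = 0.526
Formula: R = S * alpha / (1 - alpha)
Numerator: 305.3 * 0.526 = 160.5878
Denominator: 1 - 0.526 = 0.474
R = 160.5878 / 0.474 = 338.79

338.79 m^2


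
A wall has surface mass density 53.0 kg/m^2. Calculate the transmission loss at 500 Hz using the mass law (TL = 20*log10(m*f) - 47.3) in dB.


Given values:
  m = 53.0 kg/m^2, f = 500 Hz
Formula: TL = 20 * log10(m * f) - 47.3
Compute m * f = 53.0 * 500 = 26500.0
Compute log10(26500.0) = 4.423246
Compute 20 * 4.423246 = 88.4649
TL = 88.4649 - 47.3 = 41.16

41.16 dB


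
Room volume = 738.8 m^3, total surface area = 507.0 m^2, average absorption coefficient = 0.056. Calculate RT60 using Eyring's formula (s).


Given values:
  V = 738.8 m^3, S = 507.0 m^2, alpha = 0.056
Formula: RT60 = 0.161 * V / (-S * ln(1 - alpha))
Compute ln(1 - 0.056) = ln(0.944) = -0.057629
Denominator: -507.0 * -0.057629 = 29.2179
Numerator: 0.161 * 738.8 = 118.9468
RT60 = 118.9468 / 29.2179 = 4.071

4.071 s


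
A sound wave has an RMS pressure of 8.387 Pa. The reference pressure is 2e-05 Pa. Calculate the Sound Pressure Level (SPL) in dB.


Given values:
  p = 8.387 Pa
  p_ref = 2e-05 Pa
Formula: SPL = 20 * log10(p / p_ref)
Compute ratio: p / p_ref = 8.387 / 2e-05 = 419350
Compute log10: log10(419350) = 5.622577
Multiply: SPL = 20 * 5.622577 = 112.45

112.45 dB


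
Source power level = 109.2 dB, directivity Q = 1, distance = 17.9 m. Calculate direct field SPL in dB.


Given values:
  Lw = 109.2 dB, Q = 1, r = 17.9 m
Formula: SPL = Lw + 10 * log10(Q / (4 * pi * r^2))
Compute 4 * pi * r^2 = 4 * pi * 17.9^2 = 4026.3908
Compute Q / denom = 1 / 4026.3908 = 0.00024836
Compute 10 * log10(0.00024836) = -36.0492
SPL = 109.2 + (-36.0492) = 73.15

73.15 dB


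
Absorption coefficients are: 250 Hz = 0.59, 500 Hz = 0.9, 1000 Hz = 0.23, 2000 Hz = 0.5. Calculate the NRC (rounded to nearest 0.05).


Given values:
  a_250 = 0.59, a_500 = 0.9
  a_1000 = 0.23, a_2000 = 0.5
Formula: NRC = (a250 + a500 + a1000 + a2000) / 4
Sum = 0.59 + 0.9 + 0.23 + 0.5 = 2.22
NRC = 2.22 / 4 = 0.555
Rounded to nearest 0.05: 0.55

0.55


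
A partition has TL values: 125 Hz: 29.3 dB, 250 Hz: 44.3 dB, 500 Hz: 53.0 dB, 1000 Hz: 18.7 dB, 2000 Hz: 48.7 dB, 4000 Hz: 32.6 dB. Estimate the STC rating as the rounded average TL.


Given TL values at each frequency:
  125 Hz: 29.3 dB
  250 Hz: 44.3 dB
  500 Hz: 53.0 dB
  1000 Hz: 18.7 dB
  2000 Hz: 48.7 dB
  4000 Hz: 32.6 dB
Formula: STC ~ round(average of TL values)
Sum = 29.3 + 44.3 + 53.0 + 18.7 + 48.7 + 32.6 = 226.6
Average = 226.6 / 6 = 37.77
Rounded: 38

38


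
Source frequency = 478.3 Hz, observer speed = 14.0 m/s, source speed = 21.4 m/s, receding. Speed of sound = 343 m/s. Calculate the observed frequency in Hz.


Given values:
  f_s = 478.3 Hz, v_o = 14.0 m/s, v_s = 21.4 m/s
  Direction: receding
Formula: f_o = f_s * (c - v_o) / (c + v_s)
Numerator: c - v_o = 343 - 14.0 = 329.0
Denominator: c + v_s = 343 + 21.4 = 364.4
f_o = 478.3 * 329.0 / 364.4 = 431.84

431.84 Hz


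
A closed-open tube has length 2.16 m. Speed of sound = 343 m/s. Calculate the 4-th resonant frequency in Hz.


Given values:
  Tube type: closed-open, L = 2.16 m, c = 343 m/s, n = 4
Formula: f_n = (2n - 1) * c / (4 * L)
Compute 2n - 1 = 2*4 - 1 = 7
Compute 4 * L = 4 * 2.16 = 8.64
f = 7 * 343 / 8.64
f = 277.89

277.89 Hz


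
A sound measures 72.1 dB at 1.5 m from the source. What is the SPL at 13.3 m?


Given values:
  SPL1 = 72.1 dB, r1 = 1.5 m, r2 = 13.3 m
Formula: SPL2 = SPL1 - 20 * log10(r2 / r1)
Compute ratio: r2 / r1 = 13.3 / 1.5 = 8.8667
Compute log10: log10(8.8667) = 0.947762
Compute drop: 20 * 0.947762 = 18.9552
SPL2 = 72.1 - 18.9552 = 53.14

53.14 dB


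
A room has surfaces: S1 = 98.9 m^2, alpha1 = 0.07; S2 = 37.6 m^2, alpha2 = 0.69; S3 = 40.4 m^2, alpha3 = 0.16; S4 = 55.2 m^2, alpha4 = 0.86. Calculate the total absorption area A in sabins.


Given surfaces:
  Surface 1: 98.9 * 0.07 = 6.923
  Surface 2: 37.6 * 0.69 = 25.944
  Surface 3: 40.4 * 0.16 = 6.464
  Surface 4: 55.2 * 0.86 = 47.472
Formula: A = sum(Si * alpha_i)
A = 6.923 + 25.944 + 6.464 + 47.472
A = 86.8

86.8 sabins


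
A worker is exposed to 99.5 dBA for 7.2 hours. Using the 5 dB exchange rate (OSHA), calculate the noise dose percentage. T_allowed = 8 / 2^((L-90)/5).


Given values:
  L = 99.5 dBA, T = 7.2 hours
Formula: T_allowed = 8 / 2^((L - 90) / 5)
Compute exponent: (99.5 - 90) / 5 = 1.9
Compute 2^(1.9) = 3.732132
T_allowed = 8 / 3.732132 = 2.143547 hours
Dose = (T / T_allowed) * 100
Dose = (7.2 / 2.143547) * 100 = 335.89

335.89 %


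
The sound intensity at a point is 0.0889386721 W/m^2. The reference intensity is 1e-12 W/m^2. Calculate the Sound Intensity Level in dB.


Given values:
  I = 0.0889386721 W/m^2
  I_ref = 1e-12 W/m^2
Formula: SIL = 10 * log10(I / I_ref)
Compute ratio: I / I_ref = 88938672100
Compute log10: log10(88938672100) = 10.949091
Multiply: SIL = 10 * 10.949091 = 109.49

109.49 dB


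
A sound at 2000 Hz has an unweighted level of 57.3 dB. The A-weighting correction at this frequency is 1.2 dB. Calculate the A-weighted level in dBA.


Given values:
  SPL = 57.3 dB
  A-weighting at 2000 Hz = 1.2 dB
Formula: L_A = SPL + A_weight
L_A = 57.3 + (1.2)
L_A = 58.5

58.5 dBA


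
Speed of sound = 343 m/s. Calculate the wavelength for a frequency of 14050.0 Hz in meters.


Given values:
  c = 343 m/s, f = 14050.0 Hz
Formula: lambda = c / f
lambda = 343 / 14050.0
lambda = 0.0244

0.0244 m


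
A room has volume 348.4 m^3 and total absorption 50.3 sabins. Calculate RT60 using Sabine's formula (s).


Given values:
  V = 348.4 m^3
  A = 50.3 sabins
Formula: RT60 = 0.161 * V / A
Numerator: 0.161 * 348.4 = 56.0924
RT60 = 56.0924 / 50.3 = 1.115

1.115 s


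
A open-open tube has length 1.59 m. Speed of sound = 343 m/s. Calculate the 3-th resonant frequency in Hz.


Given values:
  Tube type: open-open, L = 1.59 m, c = 343 m/s, n = 3
Formula: f_n = n * c / (2 * L)
Compute 2 * L = 2 * 1.59 = 3.18
f = 3 * 343 / 3.18
f = 323.58

323.58 Hz


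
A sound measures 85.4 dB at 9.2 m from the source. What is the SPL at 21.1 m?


Given values:
  SPL1 = 85.4 dB, r1 = 9.2 m, r2 = 21.1 m
Formula: SPL2 = SPL1 - 20 * log10(r2 / r1)
Compute ratio: r2 / r1 = 21.1 / 9.2 = 2.2935
Compute log10: log10(2.2935) = 0.360499
Compute drop: 20 * 0.360499 = 7.21
SPL2 = 85.4 - 7.21 = 78.19

78.19 dB


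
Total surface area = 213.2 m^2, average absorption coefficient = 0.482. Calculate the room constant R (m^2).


Given values:
  S = 213.2 m^2, alpha = 0.482
Formula: R = S * alpha / (1 - alpha)
Numerator: 213.2 * 0.482 = 102.7624
Denominator: 1 - 0.482 = 0.518
R = 102.7624 / 0.518 = 198.38

198.38 m^2


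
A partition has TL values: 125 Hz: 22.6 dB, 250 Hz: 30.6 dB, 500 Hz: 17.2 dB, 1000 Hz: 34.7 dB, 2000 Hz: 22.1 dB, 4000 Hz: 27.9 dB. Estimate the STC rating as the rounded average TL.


Given TL values at each frequency:
  125 Hz: 22.6 dB
  250 Hz: 30.6 dB
  500 Hz: 17.2 dB
  1000 Hz: 34.7 dB
  2000 Hz: 22.1 dB
  4000 Hz: 27.9 dB
Formula: STC ~ round(average of TL values)
Sum = 22.6 + 30.6 + 17.2 + 34.7 + 22.1 + 27.9 = 155.1
Average = 155.1 / 6 = 25.85
Rounded: 26

26


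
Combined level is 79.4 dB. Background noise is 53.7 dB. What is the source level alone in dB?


Given values:
  L_total = 79.4 dB, L_bg = 53.7 dB
Formula: L_source = 10 * log10(10^(L_total/10) - 10^(L_bg/10))
Convert to linear:
  10^(79.4/10) = 87096358.9956
  10^(53.7/10) = 234422.8815
Difference: 87096358.9956 - 234422.8815 = 86861936.1141
L_source = 10 * log10(86861936.1141) = 79.39

79.39 dB


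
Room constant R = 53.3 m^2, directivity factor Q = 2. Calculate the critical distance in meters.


Given values:
  R = 53.3 m^2, Q = 2
Formula: d_c = 0.141 * sqrt(Q * R)
Compute Q * R = 2 * 53.3 = 106.6
Compute sqrt(106.6) = 10.3247
d_c = 0.141 * 10.3247 = 1.456

1.456 m


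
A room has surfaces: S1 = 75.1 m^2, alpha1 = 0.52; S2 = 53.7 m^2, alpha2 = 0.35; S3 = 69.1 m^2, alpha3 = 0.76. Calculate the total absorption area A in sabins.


Given surfaces:
  Surface 1: 75.1 * 0.52 = 39.052
  Surface 2: 53.7 * 0.35 = 18.795
  Surface 3: 69.1 * 0.76 = 52.516
Formula: A = sum(Si * alpha_i)
A = 39.052 + 18.795 + 52.516
A = 110.36

110.36 sabins


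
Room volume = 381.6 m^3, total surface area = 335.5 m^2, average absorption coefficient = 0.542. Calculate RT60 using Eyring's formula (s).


Given values:
  V = 381.6 m^3, S = 335.5 m^2, alpha = 0.542
Formula: RT60 = 0.161 * V / (-S * ln(1 - alpha))
Compute ln(1 - 0.542) = ln(0.458) = -0.780886
Denominator: -335.5 * -0.780886 = 261.9873
Numerator: 0.161 * 381.6 = 61.4376
RT60 = 61.4376 / 261.9873 = 0.235

0.235 s


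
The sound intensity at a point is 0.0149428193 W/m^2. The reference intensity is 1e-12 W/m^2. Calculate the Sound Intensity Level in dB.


Given values:
  I = 0.0149428193 W/m^2
  I_ref = 1e-12 W/m^2
Formula: SIL = 10 * log10(I / I_ref)
Compute ratio: I / I_ref = 14942819300
Compute log10: log10(14942819300) = 10.174433
Multiply: SIL = 10 * 10.174433 = 101.74

101.74 dB


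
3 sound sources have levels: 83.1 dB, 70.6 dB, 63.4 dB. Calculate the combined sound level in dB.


Formula: L_total = 10 * log10( sum(10^(Li/10)) )
  Source 1: 10^(83.1/10) = 204173794.467
  Source 2: 10^(70.6/10) = 11481536.215
  Source 3: 10^(63.4/10) = 2187761.6239
Sum of linear values = 217843092.3059
L_total = 10 * log10(217843092.3059) = 83.38

83.38 dB


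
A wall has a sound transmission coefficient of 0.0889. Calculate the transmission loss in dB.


Given values:
  tau = 0.0889
Formula: TL = 10 * log10(1 / tau)
Compute 1 / tau = 1 / 0.0889 = 11.2486
Compute log10(11.2486) = 1.051098
TL = 10 * 1.051098 = 10.51

10.51 dB


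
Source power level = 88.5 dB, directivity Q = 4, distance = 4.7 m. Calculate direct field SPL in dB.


Given values:
  Lw = 88.5 dB, Q = 4, r = 4.7 m
Formula: SPL = Lw + 10 * log10(Q / (4 * pi * r^2))
Compute 4 * pi * r^2 = 4 * pi * 4.7^2 = 277.5911
Compute Q / denom = 4 / 277.5911 = 0.01440968
Compute 10 * log10(0.01440968) = -18.4135
SPL = 88.5 + (-18.4135) = 70.09

70.09 dB


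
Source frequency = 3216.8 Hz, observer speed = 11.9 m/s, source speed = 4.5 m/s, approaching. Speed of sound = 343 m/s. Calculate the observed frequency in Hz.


Given values:
  f_s = 3216.8 Hz, v_o = 11.9 m/s, v_s = 4.5 m/s
  Direction: approaching
Formula: f_o = f_s * (c + v_o) / (c - v_s)
Numerator: c + v_o = 343 + 11.9 = 354.9
Denominator: c - v_s = 343 - 4.5 = 338.5
f_o = 3216.8 * 354.9 / 338.5 = 3372.65

3372.65 Hz


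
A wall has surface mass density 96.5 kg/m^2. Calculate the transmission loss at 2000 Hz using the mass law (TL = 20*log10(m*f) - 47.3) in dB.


Given values:
  m = 96.5 kg/m^2, f = 2000 Hz
Formula: TL = 20 * log10(m * f) - 47.3
Compute m * f = 96.5 * 2000 = 193000.0
Compute log10(193000.0) = 5.285557
Compute 20 * 5.285557 = 105.7111
TL = 105.7111 - 47.3 = 58.41

58.41 dB


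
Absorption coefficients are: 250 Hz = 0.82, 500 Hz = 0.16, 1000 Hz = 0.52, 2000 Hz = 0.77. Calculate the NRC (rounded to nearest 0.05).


Given values:
  a_250 = 0.82, a_500 = 0.16
  a_1000 = 0.52, a_2000 = 0.77
Formula: NRC = (a250 + a500 + a1000 + a2000) / 4
Sum = 0.82 + 0.16 + 0.52 + 0.77 = 2.27
NRC = 2.27 / 4 = 0.5675
Rounded to nearest 0.05: 0.55

0.55


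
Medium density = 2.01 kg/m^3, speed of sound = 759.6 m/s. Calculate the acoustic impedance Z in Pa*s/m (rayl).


Given values:
  rho = 2.01 kg/m^3
  c = 759.6 m/s
Formula: Z = rho * c
Z = 2.01 * 759.6
Z = 1526.8

1526.8 rayl


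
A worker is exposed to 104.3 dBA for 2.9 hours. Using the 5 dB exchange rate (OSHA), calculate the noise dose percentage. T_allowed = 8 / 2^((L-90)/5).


Given values:
  L = 104.3 dBA, T = 2.9 hours
Formula: T_allowed = 8 / 2^((L - 90) / 5)
Compute exponent: (104.3 - 90) / 5 = 2.86
Compute 2^(2.86) = 7.260153
T_allowed = 8 / 7.260153 = 1.101905 hours
Dose = (T / T_allowed) * 100
Dose = (2.9 / 1.101905) * 100 = 263.18

263.18 %


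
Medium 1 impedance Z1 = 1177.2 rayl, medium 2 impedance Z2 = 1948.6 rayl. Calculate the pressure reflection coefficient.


Given values:
  Z1 = 1177.2 rayl, Z2 = 1948.6 rayl
Formula: R = (Z2 - Z1) / (Z2 + Z1)
Numerator: Z2 - Z1 = 1948.6 - 1177.2 = 771.4
Denominator: Z2 + Z1 = 1948.6 + 1177.2 = 3125.8
R = 771.4 / 3125.8 = 0.2468

0.2468


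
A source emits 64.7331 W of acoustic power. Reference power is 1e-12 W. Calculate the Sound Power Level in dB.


Given values:
  W = 64.7331 W
  W_ref = 1e-12 W
Formula: SWL = 10 * log10(W / W_ref)
Compute ratio: W / W_ref = 64733100000000
Compute log10: log10(64733100000000) = 13.811126
Multiply: SWL = 10 * 13.811126 = 138.11

138.11 dB


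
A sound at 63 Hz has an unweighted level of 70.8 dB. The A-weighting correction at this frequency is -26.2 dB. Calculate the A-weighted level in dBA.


Given values:
  SPL = 70.8 dB
  A-weighting at 63 Hz = -26.2 dB
Formula: L_A = SPL + A_weight
L_A = 70.8 + (-26.2)
L_A = 44.6

44.6 dBA


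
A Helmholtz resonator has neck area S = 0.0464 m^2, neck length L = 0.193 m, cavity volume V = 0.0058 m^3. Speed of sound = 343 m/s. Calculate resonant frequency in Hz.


Given values:
  S = 0.0464 m^2, L = 0.193 m, V = 0.0058 m^3, c = 343 m/s
Formula: f = (c / (2*pi)) * sqrt(S / (V * L))
Compute V * L = 0.0058 * 0.193 = 0.0011194
Compute S / (V * L) = 0.0464 / 0.0011194 = 41.4508
Compute sqrt(41.4508) = 6.43823
Compute c / (2*pi) = 343 / 6.283185 = 54.590148
f = 54.590148 * 6.43823 = 351.46

351.46 Hz


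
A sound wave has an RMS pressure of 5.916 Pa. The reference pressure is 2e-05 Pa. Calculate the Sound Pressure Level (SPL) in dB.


Given values:
  p = 5.916 Pa
  p_ref = 2e-05 Pa
Formula: SPL = 20 * log10(p / p_ref)
Compute ratio: p / p_ref = 5.916 / 2e-05 = 295800
Compute log10: log10(295800) = 5.470998
Multiply: SPL = 20 * 5.470998 = 109.42

109.42 dB


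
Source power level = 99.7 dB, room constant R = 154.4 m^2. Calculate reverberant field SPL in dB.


Given values:
  Lw = 99.7 dB, R = 154.4 m^2
Formula: SPL = Lw + 10 * log10(4 / R)
Compute 4 / R = 4 / 154.4 = 0.025907
Compute 10 * log10(0.025907) = -15.8658
SPL = 99.7 + (-15.8658) = 83.83

83.83 dB


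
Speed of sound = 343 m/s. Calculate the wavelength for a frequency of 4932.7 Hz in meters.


Given values:
  c = 343 m/s, f = 4932.7 Hz
Formula: lambda = c / f
lambda = 343 / 4932.7
lambda = 0.0695

0.0695 m


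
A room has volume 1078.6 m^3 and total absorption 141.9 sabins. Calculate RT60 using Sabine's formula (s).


Given values:
  V = 1078.6 m^3
  A = 141.9 sabins
Formula: RT60 = 0.161 * V / A
Numerator: 0.161 * 1078.6 = 173.6546
RT60 = 173.6546 / 141.9 = 1.224

1.224 s
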